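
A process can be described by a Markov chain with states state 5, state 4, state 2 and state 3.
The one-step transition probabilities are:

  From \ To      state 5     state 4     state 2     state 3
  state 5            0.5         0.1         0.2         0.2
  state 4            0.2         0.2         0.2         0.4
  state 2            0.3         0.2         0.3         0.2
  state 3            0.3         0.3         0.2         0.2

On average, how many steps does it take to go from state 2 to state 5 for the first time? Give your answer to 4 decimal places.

Let t(s) be the expected number of steps to first reach state 5 from state s, with t(state 5) = 0. Conditioning on the first step:
t(state 4) = 1 + 0.2·t(state 4) + 0.2·t(state 2) + 0.4·t(state 3)
t(state 2) = 1 + 0.2·t(state 4) + 0.3·t(state 2) + 0.2·t(state 3)
t(state 3) = 1 + 0.3·t(state 4) + 0.2·t(state 2) + 0.2·t(state 3)
Solving: t(state 4) = 3.9706, t(state 2) = 3.6029, t(state 3) = 3.6397.
Expected steps from state 2 to state 5: 3.6029.

3.6029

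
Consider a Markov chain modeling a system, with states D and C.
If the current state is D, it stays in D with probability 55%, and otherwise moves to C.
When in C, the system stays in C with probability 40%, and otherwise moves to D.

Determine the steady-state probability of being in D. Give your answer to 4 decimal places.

0.5714

Let the stationary distribution be π with π = πP and π_1 + π_2 = 1.
π_1 = 0.55·π_1 + 0.6·π_2
Solving with the normalization constraint gives π = (0.5714, 0.4286).
So the stationary probability of D is 0.5714.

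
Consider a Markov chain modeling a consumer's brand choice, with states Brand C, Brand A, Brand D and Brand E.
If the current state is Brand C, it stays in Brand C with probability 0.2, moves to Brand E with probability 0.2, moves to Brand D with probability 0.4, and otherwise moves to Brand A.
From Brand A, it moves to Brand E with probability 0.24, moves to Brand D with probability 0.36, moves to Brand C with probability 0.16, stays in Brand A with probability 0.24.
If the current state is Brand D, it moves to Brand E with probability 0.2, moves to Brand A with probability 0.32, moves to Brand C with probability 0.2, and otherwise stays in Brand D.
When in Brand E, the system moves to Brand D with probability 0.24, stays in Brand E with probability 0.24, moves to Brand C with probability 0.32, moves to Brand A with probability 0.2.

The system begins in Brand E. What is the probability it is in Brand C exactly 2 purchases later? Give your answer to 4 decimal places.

0.2208

Propagate the distribution vector 2 purchases from Brand E.
After 0 purchases: (0.0000, 0.0000, 0.0000, 1.0000)
After 1 purchase: (0.3200, 0.2000, 0.2400, 0.2400)
After 2 purchases: (0.2208, 0.2368, 0.3248, 0.2176)
P(in Brand C after 2 purchases) = 0.2208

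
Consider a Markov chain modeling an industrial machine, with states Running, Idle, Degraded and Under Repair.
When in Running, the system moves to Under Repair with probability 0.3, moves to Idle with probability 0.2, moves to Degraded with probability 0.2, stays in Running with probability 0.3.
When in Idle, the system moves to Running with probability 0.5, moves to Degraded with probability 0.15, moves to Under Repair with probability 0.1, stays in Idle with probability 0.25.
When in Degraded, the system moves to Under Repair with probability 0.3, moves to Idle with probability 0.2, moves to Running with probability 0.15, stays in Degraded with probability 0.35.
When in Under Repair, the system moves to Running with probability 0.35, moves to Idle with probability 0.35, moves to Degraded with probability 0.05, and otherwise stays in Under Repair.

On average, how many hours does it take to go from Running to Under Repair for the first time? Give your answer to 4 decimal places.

Let t(s) be the expected number of hours to first reach Under Repair from state s, with t(Under Repair) = 0. Conditioning on the first hour:
t(Running) = 1 + 0.3·t(Running) + 0.2·t(Idle) + 0.2·t(Degraded)
t(Idle) = 1 + 0.5·t(Running) + 0.25·t(Idle) + 0.15·t(Degraded)
t(Degraded) = 1 + 0.15·t(Running) + 0.2·t(Idle) + 0.35·t(Degraded)
Solving: t(Running) = 3.8776, t(Idle) = 4.6939, t(Degraded) = 3.8776.
Expected hours from Running to Under Repair: 3.8776.

3.8776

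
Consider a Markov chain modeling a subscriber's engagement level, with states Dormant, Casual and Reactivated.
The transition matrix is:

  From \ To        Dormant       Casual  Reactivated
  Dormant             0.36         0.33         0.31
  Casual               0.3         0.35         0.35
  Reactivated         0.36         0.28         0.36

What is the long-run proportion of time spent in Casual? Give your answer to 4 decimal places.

Let the stationary distribution be π with π = πP and π_1 + π_2 + π_3 = 1.
π_1 = 0.36·π_1 + 0.3·π_2 + 0.36·π_3
π_2 = 0.33·π_1 + 0.35·π_2 + 0.28·π_3
Solving with the normalization constraint gives π = (0.3408, 0.3194, 0.3398).
So the stationary probability of Casual is 0.3194.

0.3194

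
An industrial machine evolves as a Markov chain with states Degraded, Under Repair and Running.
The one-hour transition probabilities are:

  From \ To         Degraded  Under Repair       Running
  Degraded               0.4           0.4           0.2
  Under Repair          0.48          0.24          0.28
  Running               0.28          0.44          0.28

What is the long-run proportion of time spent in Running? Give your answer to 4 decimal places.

0.2481

Let the stationary distribution be π with π = πP and π_1 + π_2 + π_3 = 1.
π_1 = 0.4·π_1 + 0.48·π_2 + 0.28·π_3
π_2 = 0.4·π_1 + 0.24·π_2 + 0.44·π_3
Solving with the normalization constraint gives π = (0.3985, 0.3534, 0.2481).
So the stationary probability of Running is 0.2481.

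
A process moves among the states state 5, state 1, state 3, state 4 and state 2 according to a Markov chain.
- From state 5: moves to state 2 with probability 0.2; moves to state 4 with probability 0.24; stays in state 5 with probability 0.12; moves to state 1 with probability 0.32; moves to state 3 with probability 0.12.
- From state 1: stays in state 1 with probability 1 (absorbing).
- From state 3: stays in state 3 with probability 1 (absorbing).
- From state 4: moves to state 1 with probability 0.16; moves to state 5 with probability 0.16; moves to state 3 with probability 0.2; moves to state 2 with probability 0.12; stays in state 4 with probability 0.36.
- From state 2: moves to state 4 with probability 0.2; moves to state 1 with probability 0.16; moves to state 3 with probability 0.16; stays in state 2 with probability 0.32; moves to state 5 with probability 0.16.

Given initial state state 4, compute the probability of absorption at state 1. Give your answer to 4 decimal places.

Let h(s) be the probability of absorption at state 1 starting from transient state s. Then h(state 1) = 1 and h(state 3) = 0. By first-step analysis:
h(state 5) = 0.12·h(state 5) + 0.32·1 + 0.12·0 + 0.24·h(state 4) + 0.2·h(state 2)
h(state 4) = 0.16·h(state 5) + 0.16·1 + 0.2·0 + 0.36·h(state 4) + 0.12·h(state 2)
h(state 2) = 0.16·h(state 5) + 0.16·1 + 0.16·0 + 0.2·h(state 4) + 0.32·h(state 2)
Solving: h(state 5) = 0.6218, h(state 4) = 0.5048, h(state 2) = 0.5301.
Starting from state 4, the probability is 0.5048.

0.5048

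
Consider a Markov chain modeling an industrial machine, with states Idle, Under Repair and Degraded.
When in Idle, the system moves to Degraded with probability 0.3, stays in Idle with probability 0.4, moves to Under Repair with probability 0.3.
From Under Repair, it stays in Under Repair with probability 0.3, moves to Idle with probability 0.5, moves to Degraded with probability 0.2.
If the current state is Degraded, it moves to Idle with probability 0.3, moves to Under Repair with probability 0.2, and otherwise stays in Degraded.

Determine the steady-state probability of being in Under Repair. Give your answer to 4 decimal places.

0.2658

Let the stationary distribution be π with π = πP and π_1 + π_2 + π_3 = 1.
π_1 = 0.4·π_1 + 0.5·π_2 + 0.3·π_3
π_2 = 0.3·π_1 + 0.3·π_2 + 0.2·π_3
Solving with the normalization constraint gives π = (0.3924, 0.2658, 0.3418).
So the stationary probability of Under Repair is 0.2658.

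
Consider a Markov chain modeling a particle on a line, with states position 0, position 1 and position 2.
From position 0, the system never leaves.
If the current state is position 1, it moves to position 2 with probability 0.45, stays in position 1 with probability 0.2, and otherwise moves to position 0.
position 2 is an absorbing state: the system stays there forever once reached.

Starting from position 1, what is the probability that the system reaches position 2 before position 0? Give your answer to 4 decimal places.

0.5625

Let h(s) be the probability of absorption at position 2 starting from transient state s. Then h(position 2) = 1 and h(position 0) = 0. By first-step analysis:
h(position 1) = 0.35·0 + 0.2·h(position 1) + 0.45·1
Solving: h(position 1) = 0.5625.
Starting from position 1, the probability is 0.5625.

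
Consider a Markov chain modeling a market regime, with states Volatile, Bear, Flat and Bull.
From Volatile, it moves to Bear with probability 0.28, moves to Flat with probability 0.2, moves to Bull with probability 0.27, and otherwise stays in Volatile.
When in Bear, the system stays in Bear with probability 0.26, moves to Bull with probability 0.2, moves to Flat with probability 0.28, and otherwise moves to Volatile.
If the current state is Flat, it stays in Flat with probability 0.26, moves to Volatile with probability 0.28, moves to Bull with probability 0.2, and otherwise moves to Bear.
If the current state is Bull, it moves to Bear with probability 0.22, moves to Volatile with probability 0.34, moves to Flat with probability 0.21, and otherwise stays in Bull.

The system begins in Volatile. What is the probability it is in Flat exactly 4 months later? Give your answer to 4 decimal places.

0.2370

Propagate the distribution vector 4 months from Volatile.
After 0 months: (1.0000, 0.0000, 0.0000, 0.0000)
After 1 month: (0.2500, 0.2800, 0.2000, 0.2700)
After 2 months: (0.2831, 0.2542, 0.2371, 0.2256)
After 3 months: (0.2800, 0.2566, 0.2368, 0.2266)
After 4 months: (0.2801, 0.2565, 0.2370, 0.2264)
P(in Flat after 4 months) = 0.2370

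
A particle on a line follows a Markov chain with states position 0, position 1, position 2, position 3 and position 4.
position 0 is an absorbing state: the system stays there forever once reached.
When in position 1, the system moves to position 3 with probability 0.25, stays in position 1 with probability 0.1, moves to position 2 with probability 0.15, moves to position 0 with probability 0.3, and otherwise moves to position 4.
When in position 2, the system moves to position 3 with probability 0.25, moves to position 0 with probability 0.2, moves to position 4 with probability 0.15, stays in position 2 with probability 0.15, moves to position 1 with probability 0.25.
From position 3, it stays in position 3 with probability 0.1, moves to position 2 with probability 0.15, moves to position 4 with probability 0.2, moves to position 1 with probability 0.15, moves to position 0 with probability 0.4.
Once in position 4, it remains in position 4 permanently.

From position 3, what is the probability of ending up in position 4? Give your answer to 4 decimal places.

Let h(s) be the probability of absorption at position 4 starting from transient state s. Then h(position 4) = 1 and h(position 0) = 0. By first-step analysis:
h(position 1) = 0.3·0 + 0.1·h(position 1) + 0.15·h(position 2) + 0.25·h(position 3) + 0.2·1
h(position 2) = 0.2·0 + 0.25·h(position 1) + 0.15·h(position 2) + 0.25·h(position 3) + 0.15·1
h(position 3) = 0.4·0 + 0.15·h(position 1) + 0.15·h(position 2) + 0.1·h(position 3) + 0.2·1
Solving: h(position 1) = 0.3856, h(position 2) = 0.3934, h(position 3) = 0.3521.
Starting from position 3, the probability is 0.3521.

0.3521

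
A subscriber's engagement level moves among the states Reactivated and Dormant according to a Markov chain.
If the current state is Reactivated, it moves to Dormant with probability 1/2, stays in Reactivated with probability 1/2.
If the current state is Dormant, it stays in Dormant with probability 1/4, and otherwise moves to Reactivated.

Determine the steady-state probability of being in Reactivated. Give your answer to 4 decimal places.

Let the stationary distribution be π with π = πP and π_1 + π_2 = 1.
π_1 = 0.5·π_1 + 0.75·π_2
Solving with the normalization constraint gives π = (0.6000, 0.4000).
So the stationary probability of Reactivated is 0.6000.

0.6000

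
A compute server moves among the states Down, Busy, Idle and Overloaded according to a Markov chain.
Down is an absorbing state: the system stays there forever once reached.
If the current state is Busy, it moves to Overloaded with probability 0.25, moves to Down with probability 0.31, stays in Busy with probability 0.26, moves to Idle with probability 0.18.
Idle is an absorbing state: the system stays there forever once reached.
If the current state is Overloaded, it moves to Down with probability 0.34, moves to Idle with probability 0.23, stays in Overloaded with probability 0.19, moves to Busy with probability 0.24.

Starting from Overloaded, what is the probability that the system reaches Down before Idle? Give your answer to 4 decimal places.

0.6044

Let h(s) be the probability of absorption at Down starting from transient state s. Then h(Down) = 1 and h(Idle) = 0. By first-step analysis:
h(Busy) = 0.31·1 + 0.26·h(Busy) + 0.18·0 + 0.25·h(Overloaded)
h(Overloaded) = 0.34·1 + 0.24·h(Busy) + 0.23·0 + 0.19·h(Overloaded)
Solving: h(Busy) = 0.6231, h(Overloaded) = 0.6044.
Starting from Overloaded, the probability is 0.6044.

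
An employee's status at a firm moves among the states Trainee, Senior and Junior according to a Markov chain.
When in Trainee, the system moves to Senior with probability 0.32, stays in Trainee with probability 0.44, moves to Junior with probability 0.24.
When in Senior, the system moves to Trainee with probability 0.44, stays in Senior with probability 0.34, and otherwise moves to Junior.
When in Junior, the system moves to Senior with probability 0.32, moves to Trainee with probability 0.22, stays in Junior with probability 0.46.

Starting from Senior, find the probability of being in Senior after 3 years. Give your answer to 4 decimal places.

Propagate the distribution vector 3 years from Senior.
After 0 years: (0.0000, 1.0000, 0.0000)
After 1 year: (0.4400, 0.3400, 0.2200)
After 2 years: (0.3916, 0.3268, 0.2816)
After 3 years: (0.3780, 0.3265, 0.2954)
P(in Senior after 3 years) = 0.3265

0.3265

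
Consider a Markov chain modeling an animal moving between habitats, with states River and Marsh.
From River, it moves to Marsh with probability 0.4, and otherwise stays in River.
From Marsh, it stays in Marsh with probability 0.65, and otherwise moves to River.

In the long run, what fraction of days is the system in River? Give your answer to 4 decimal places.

Let the stationary distribution be π with π = πP and π_1 + π_2 = 1.
π_1 = 0.6·π_1 + 0.35·π_2
Solving with the normalization constraint gives π = (0.4667, 0.5333).
So the stationary probability of River is 0.4667.

0.4667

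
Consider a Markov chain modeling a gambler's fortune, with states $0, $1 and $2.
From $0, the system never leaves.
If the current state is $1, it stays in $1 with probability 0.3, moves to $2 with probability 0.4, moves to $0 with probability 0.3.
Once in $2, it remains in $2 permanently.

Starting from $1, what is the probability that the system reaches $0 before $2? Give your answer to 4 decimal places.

0.4286

Let h(s) be the probability of absorption at $0 starting from transient state s. Then h($0) = 1 and h($2) = 0. By first-step analysis:
h($1) = 0.3·1 + 0.3·h($1) + 0.4·0
Solving: h($1) = 0.4286.
Starting from $1, the probability is 0.4286.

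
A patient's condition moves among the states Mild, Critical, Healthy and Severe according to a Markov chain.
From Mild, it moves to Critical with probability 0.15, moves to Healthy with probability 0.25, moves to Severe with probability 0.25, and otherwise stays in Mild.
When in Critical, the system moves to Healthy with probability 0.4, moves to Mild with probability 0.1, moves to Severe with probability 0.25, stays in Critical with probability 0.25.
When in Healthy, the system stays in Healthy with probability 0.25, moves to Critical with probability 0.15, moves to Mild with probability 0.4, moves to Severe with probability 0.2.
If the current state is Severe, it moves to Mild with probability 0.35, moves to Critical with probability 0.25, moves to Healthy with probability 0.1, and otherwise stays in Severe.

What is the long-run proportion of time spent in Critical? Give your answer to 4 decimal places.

0.1945

Let the stationary distribution be π with π = πP and π_1 + π_2 + π_3 + π_4 = 1.
π_1 = 0.35·π_1 + 0.1·π_2 + 0.4·π_3 + 0.35·π_4
π_2 = 0.15·π_1 + 0.25·π_2 + 0.15·π_3 + 0.25·π_4
π_3 = 0.25·π_1 + 0.4·π_2 + 0.25·π_3 + 0.1·π_4
Solving with the normalization constraint gives π = (0.3135, 0.1945, 0.2416, 0.2504).
So the stationary probability of Critical is 0.1945.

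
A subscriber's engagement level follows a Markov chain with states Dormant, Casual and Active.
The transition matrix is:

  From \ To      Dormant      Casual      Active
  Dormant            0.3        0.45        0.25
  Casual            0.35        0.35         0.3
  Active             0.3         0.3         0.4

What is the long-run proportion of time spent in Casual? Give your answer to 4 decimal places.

Let the stationary distribution be π with π = πP and π_1 + π_2 + π_3 = 1.
π_1 = 0.3·π_1 + 0.35·π_2 + 0.3·π_3
π_2 = 0.45·π_1 + 0.35·π_2 + 0.3·π_3
Solving with the normalization constraint gives π = (0.3183, 0.3660, 0.3156).
So the stationary probability of Casual is 0.3660.

0.3660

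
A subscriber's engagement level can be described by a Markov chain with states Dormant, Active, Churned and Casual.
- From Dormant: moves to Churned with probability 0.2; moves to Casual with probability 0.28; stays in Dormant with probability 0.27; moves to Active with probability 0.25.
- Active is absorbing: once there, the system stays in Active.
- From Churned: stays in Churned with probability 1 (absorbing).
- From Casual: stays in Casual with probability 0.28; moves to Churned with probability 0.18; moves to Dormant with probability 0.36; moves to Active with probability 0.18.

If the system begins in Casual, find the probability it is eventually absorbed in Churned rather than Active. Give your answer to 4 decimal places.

0.4788

Let h(s) be the probability of absorption at Churned starting from transient state s. Then h(Churned) = 1 and h(Active) = 0. By first-step analysis:
h(Dormant) = 0.27·h(Dormant) + 0.25·0 + 0.2·1 + 0.28·h(Casual)
h(Casual) = 0.36·h(Dormant) + 0.18·0 + 0.18·1 + 0.28·h(Casual)
Solving: h(Dormant) = 0.4576, h(Casual) = 0.4788.
Starting from Casual, the probability is 0.4788.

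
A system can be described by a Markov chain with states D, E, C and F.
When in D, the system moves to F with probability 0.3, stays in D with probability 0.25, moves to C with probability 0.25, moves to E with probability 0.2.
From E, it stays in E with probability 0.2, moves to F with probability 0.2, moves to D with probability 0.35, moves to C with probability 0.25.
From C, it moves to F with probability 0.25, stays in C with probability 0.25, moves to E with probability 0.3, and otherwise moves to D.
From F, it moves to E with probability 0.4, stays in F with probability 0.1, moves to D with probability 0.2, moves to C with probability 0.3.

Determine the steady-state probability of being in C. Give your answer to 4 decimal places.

Let the stationary distribution be π with π = πP and π_1 + π_2 + π_3 + π_4 = 1.
π_1 = 0.25·π_1 + 0.35·π_2 + 0.2·π_3 + 0.2·π_4
π_2 = 0.2·π_1 + 0.2·π_2 + 0.3·π_3 + 0.4·π_4
π_3 = 0.25·π_1 + 0.25·π_2 + 0.25·π_3 + 0.3·π_4
Solving with the normalization constraint gives π = (0.2531, 0.2694, 0.2608, 0.2167).
So the stationary probability of C is 0.2608.

0.2608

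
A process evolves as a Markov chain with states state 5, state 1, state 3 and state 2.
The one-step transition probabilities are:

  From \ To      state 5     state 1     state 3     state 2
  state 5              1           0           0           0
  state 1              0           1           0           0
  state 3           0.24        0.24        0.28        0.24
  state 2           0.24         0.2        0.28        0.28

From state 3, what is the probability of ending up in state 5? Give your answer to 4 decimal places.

0.5106

Let h(s) be the probability of absorption at state 5 starting from transient state s. Then h(state 5) = 1 and h(state 1) = 0. By first-step analysis:
h(state 3) = 0.24·1 + 0.24·0 + 0.28·h(state 3) + 0.24·h(state 2)
h(state 2) = 0.24·1 + 0.2·0 + 0.28·h(state 3) + 0.28·h(state 2)
Solving: h(state 3) = 0.5106, h(state 2) = 0.5319.
Starting from state 3, the probability is 0.5106.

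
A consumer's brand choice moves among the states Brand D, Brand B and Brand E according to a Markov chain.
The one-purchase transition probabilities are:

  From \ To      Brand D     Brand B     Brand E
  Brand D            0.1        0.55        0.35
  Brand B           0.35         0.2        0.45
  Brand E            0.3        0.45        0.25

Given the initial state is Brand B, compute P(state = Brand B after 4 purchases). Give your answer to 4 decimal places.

0.3861

Propagate the distribution vector 4 purchases from Brand B.
After 0 purchases: (0.0000, 1.0000, 0.0000)
After 1 purchase: (0.3500, 0.2000, 0.4500)
After 2 purchases: (0.2400, 0.4350, 0.3250)
After 3 purchases: (0.2738, 0.3653, 0.3610)
After 4 purchases: (0.2635, 0.3861, 0.3504)
P(in Brand B after 4 purchases) = 0.3861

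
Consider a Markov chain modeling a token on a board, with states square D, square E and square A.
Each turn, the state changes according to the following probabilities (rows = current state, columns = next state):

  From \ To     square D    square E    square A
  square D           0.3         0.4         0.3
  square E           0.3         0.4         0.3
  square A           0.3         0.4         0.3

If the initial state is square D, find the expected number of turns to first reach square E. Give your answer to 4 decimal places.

Let t(s) be the expected number of turns to first reach square E from state s, with t(square E) = 0. Conditioning on the first turn:
t(square D) = 1 + 0.3·t(square D) + 0.3·t(square A)
t(square A) = 1 + 0.3·t(square D) + 0.3·t(square A)
Solving: t(square D) = 2.5000, t(square A) = 2.5000.
Expected turns from square D to square E: 2.5000.

2.5000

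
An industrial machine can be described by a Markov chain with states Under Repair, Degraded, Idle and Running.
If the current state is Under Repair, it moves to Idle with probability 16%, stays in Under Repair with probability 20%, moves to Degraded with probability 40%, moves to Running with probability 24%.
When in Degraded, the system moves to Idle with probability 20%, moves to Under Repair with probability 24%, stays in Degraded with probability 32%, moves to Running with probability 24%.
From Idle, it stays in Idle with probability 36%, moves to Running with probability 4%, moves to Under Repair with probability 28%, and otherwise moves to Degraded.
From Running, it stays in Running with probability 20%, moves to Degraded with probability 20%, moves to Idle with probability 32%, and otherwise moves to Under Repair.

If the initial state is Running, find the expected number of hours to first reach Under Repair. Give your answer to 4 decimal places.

3.7137

Let t(s) be the expected number of hours to first reach Under Repair from state s, with t(Under Repair) = 0. Conditioning on the first hour:
t(Degraded) = 1 + 0.32·t(Degraded) + 0.2·t(Idle) + 0.24·t(Running)
t(Idle) = 1 + 0.32·t(Degraded) + 0.36·t(Idle) + 0.04·t(Running)
t(Running) = 1 + 0.2·t(Degraded) + 0.32·t(Idle) + 0.2·t(Running)
Solving: t(Degraded) = 3.8797, t(Idle) = 3.7344, t(Running) = 3.7137.
Expected hours from Running to Under Repair: 3.7137.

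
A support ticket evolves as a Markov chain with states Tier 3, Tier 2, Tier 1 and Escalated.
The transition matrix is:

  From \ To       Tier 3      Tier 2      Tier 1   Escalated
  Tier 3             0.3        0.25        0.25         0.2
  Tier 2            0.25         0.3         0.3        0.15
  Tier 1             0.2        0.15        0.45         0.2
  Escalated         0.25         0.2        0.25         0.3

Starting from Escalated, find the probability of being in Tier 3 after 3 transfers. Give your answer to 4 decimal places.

Propagate the distribution vector 3 transfers from Escalated.
After 0 transfers: (0.0000, 0.0000, 0.0000, 1.0000)
After 1 transfer: (0.2500, 0.2000, 0.2500, 0.3000)
After 2 transfers: (0.2500, 0.2200, 0.3100, 0.2200)
After 3 transfers: (0.2470, 0.2190, 0.3230, 0.2110)
P(in Tier 3 after 3 transfers) = 0.2470

0.2470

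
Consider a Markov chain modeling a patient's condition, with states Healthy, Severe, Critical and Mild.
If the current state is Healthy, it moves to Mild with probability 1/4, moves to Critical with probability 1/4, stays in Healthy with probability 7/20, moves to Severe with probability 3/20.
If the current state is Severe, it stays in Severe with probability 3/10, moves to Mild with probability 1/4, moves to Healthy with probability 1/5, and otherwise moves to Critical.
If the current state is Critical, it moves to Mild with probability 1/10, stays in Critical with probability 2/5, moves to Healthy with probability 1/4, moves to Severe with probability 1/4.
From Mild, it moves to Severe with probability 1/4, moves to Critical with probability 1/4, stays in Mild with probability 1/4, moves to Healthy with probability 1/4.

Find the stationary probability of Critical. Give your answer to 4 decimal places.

Let the stationary distribution be π with π = πP and π_1 + π_2 + π_3 + π_4 = 1.
π_1 = 0.35·π_1 + 0.2·π_2 + 0.25·π_3 + 0.25·π_4
π_2 = 0.15·π_1 + 0.3·π_2 + 0.25·π_3 + 0.25·π_4
π_3 = 0.25·π_1 + 0.25·π_2 + 0.4·π_3 + 0.25·π_4
Solving with the normalization constraint gives π = (0.2647, 0.2353, 0.2941, 0.2059).
So the stationary probability of Critical is 0.2941.

0.2941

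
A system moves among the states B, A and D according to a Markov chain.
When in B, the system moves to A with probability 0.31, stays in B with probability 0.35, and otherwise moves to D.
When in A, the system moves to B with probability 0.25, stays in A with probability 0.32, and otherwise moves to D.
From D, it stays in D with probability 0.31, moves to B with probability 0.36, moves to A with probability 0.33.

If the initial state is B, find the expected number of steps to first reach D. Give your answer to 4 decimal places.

Let t(s) be the expected number of steps to first reach D from state s, with t(D) = 0. Conditioning on the first step:
t(B) = 1 + 0.35·t(B) + 0.31·t(A)
t(A) = 1 + 0.25·t(B) + 0.32·t(A)
Solving: t(B) = 2.7160, t(A) = 2.4691.
Expected steps from B to D: 2.7160.

2.7160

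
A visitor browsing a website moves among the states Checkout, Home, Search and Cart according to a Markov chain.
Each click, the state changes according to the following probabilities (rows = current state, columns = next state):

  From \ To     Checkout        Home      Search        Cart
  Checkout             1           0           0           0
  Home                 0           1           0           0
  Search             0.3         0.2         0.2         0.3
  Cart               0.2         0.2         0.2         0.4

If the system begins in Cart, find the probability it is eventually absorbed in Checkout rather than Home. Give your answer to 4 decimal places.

Let h(s) be the probability of absorption at Checkout starting from transient state s. Then h(Checkout) = 1 and h(Home) = 0. By first-step analysis:
h(Search) = 0.3·1 + 0.2·0 + 0.2·h(Search) + 0.3·h(Cart)
h(Cart) = 0.2·1 + 0.2·0 + 0.2·h(Search) + 0.4·h(Cart)
Solving: h(Search) = 0.5714, h(Cart) = 0.5238.
Starting from Cart, the probability is 0.5238.

0.5238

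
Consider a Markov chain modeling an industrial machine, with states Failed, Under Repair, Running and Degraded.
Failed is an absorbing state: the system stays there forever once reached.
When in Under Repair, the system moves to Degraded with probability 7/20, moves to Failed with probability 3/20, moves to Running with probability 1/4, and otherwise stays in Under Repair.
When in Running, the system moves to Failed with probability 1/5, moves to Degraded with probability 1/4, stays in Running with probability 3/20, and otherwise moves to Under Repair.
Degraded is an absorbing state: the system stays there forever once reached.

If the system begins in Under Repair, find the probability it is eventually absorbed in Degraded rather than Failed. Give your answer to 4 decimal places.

Let h(s) be the probability of absorption at Degraded starting from transient state s. Then h(Degraded) = 1 and h(Failed) = 0. By first-step analysis:
h(Under Repair) = 0.15·0 + 0.25·h(Under Repair) + 0.25·h(Running) + 0.35·1
h(Running) = 0.2·0 + 0.4·h(Under Repair) + 0.15·h(Running) + 0.25·1
Solving: h(Under Repair) = 0.6698, h(Running) = 0.6093.
Starting from Under Repair, the probability is 0.6698.

0.6698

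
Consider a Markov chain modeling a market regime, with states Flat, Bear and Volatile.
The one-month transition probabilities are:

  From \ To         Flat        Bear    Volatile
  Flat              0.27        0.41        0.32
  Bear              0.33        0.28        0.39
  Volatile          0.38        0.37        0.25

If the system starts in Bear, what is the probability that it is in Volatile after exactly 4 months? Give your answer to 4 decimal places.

Propagate the distribution vector 4 months from Bear.
After 0 months: (0.0000, 1.0000, 0.0000)
After 1 month: (0.3300, 0.2800, 0.3900)
After 2 months: (0.3297, 0.3580, 0.3123)
After 3 months: (0.3258, 0.3510, 0.3232)
After 4 months: (0.3266, 0.3514, 0.3219)
P(in Volatile after 4 months) = 0.3219

0.3219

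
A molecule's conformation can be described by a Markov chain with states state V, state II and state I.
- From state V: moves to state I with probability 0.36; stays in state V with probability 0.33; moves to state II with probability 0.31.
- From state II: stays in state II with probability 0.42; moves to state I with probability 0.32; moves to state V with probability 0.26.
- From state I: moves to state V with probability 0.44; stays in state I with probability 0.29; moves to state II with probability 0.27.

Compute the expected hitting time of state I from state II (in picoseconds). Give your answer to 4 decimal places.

3.0195

Let t(s) be the expected number of picoseconds to first reach state I from state s, with t(state I) = 0. Conditioning on the first picosecond:
t(state V) = 1 + 0.33·t(state V) + 0.31·t(state II)
t(state II) = 1 + 0.26·t(state V) + 0.42·t(state II)
Solving: t(state V) = 2.8896, t(state II) = 3.0195.
Expected picoseconds from state II to state I: 3.0195.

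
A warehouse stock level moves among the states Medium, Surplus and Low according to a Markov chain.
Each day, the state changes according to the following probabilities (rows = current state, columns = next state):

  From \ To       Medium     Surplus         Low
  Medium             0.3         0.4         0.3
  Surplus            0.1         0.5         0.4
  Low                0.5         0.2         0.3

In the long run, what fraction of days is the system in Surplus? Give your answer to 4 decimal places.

Let the stationary distribution be π with π = πP and π_1 + π_2 + π_3 = 1.
π_1 = 0.3·π_1 + 0.1·π_2 + 0.5·π_3
π_2 = 0.4·π_1 + 0.5·π_2 + 0.2·π_3
Solving with the normalization constraint gives π = (0.2935, 0.3696, 0.3370).
So the stationary probability of Surplus is 0.3696.

0.3696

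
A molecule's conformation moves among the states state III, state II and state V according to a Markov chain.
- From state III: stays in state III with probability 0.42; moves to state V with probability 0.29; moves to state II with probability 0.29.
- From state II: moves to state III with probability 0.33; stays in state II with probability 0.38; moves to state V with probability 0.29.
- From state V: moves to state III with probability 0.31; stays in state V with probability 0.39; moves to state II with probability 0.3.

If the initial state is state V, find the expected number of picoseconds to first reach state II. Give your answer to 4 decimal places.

3.3725

Let t(s) be the expected number of picoseconds to first reach state II from state s, with t(state II) = 0. Conditioning on the first picosecond:
t(state III) = 1 + 0.42·t(state III) + 0.29·t(state V)
t(state V) = 1 + 0.31·t(state III) + 0.39·t(state V)
Solving: t(state III) = 3.4104, t(state V) = 3.3725.
Expected picoseconds from state V to state II: 3.3725.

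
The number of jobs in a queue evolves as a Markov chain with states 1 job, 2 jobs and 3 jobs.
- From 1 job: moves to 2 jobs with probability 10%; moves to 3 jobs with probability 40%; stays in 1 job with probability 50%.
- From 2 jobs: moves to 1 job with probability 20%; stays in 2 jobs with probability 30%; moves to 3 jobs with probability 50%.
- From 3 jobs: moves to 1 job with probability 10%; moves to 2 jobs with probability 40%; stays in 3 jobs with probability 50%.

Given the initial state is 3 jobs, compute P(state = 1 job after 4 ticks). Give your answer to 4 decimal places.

Propagate the distribution vector 4 ticks from 3 jobs.
After 0 ticks: (0.0000, 0.0000, 1.0000)
After 1 tick: (0.1000, 0.4000, 0.5000)
After 2 ticks: (0.1800, 0.3300, 0.4900)
After 3 ticks: (0.2050, 0.3130, 0.4820)
After 4 ticks: (0.2133, 0.3072, 0.4795)
P(in 1 job after 4 ticks) = 0.2133

0.2133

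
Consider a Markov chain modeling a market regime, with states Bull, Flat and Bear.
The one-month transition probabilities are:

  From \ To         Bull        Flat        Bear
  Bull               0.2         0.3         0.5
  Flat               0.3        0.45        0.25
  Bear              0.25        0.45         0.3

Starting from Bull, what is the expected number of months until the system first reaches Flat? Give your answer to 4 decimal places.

Let t(s) be the expected number of months to first reach Flat from state s, with t(Flat) = 0. Conditioning on the first month:
t(Bull) = 1 + 0.2·t(Bull) + 0.5·t(Bear)
t(Bear) = 1 + 0.25·t(Bull) + 0.3·t(Bear)
Solving: t(Bull) = 2.7586, t(Bear) = 2.4138.
Expected months from Bull to Flat: 2.7586.

2.7586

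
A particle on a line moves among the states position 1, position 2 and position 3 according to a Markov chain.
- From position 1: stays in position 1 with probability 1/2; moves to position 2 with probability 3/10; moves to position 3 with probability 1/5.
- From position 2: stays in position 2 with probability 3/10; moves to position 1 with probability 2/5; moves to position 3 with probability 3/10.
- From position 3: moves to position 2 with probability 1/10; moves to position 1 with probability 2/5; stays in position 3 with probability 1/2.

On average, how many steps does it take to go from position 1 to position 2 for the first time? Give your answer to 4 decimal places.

4.1176

Let t(s) be the expected number of steps to first reach position 2 from state s, with t(position 2) = 0. Conditioning on the first step:
t(position 1) = 1 + 0.5·t(position 1) + 0.2·t(position 3)
t(position 3) = 1 + 0.4·t(position 1) + 0.5·t(position 3)
Solving: t(position 1) = 4.1176, t(position 3) = 5.2941.
Expected steps from position 1 to position 2: 4.1176.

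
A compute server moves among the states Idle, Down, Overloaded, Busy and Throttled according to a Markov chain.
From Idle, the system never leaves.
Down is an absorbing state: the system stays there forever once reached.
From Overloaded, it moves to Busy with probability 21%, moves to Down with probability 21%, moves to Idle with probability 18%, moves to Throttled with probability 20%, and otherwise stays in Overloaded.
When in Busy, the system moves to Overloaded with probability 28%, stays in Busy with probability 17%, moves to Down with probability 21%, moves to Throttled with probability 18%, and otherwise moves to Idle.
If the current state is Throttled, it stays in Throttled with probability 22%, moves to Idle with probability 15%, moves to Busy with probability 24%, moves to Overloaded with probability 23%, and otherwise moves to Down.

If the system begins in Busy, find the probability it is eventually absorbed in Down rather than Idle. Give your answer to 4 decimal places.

Let h(s) be the probability of absorption at Down starting from transient state s. Then h(Down) = 1 and h(Idle) = 0. By first-step analysis:
h(Overloaded) = 0.18·0 + 0.21·1 + 0.2·h(Overloaded) + 0.21·h(Busy) + 0.2·h(Throttled)
h(Busy) = 0.16·0 + 0.21·1 + 0.28·h(Overloaded) + 0.17·h(Busy) + 0.18·h(Throttled)
h(Throttled) = 0.15·0 + 0.16·1 + 0.23·h(Overloaded) + 0.24·h(Busy) + 0.22·h(Throttled)
Solving: h(Overloaded) = 0.5408, h(Busy) = 0.5513, h(Throttled) = 0.5342.
Starting from Busy, the probability is 0.5513.

0.5513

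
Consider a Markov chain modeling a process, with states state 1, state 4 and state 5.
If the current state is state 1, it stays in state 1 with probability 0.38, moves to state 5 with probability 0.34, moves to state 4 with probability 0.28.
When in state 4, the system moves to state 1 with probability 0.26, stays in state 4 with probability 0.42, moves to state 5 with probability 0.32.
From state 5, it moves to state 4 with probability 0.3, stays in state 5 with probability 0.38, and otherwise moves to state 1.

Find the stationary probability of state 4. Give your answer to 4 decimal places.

0.3337

Let the stationary distribution be π with π = πP and π_1 + π_2 + π_3 = 1.
π_1 = 0.38·π_1 + 0.26·π_2 + 0.32·π_3
π_2 = 0.28·π_1 + 0.42·π_2 + 0.3·π_3
Solving with the normalization constraint gives π = (0.3191, 0.3337, 0.3472).
So the stationary probability of state 4 is 0.3337.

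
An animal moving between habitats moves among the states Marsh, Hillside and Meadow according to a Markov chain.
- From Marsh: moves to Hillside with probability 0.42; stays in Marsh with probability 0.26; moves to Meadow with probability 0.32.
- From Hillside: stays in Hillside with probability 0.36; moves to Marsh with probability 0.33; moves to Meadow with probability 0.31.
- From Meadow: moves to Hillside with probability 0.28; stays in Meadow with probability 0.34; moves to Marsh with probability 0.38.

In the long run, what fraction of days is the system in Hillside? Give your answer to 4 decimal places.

0.3536

Let the stationary distribution be π with π = πP and π_1 + π_2 + π_3 = 1.
π_1 = 0.26·π_1 + 0.33·π_2 + 0.38·π_3
π_2 = 0.42·π_1 + 0.36·π_2 + 0.28·π_3
Solving with the normalization constraint gives π = (0.3235, 0.3536, 0.3229).
So the stationary probability of Hillside is 0.3536.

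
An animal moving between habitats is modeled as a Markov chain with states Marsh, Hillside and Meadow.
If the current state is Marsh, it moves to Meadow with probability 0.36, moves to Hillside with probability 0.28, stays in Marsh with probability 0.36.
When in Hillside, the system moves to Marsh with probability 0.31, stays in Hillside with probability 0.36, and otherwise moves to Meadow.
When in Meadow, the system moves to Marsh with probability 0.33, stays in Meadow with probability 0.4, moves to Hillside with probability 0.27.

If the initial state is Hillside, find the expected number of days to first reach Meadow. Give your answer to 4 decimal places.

2.9430

Let t(s) be the expected number of days to first reach Meadow from state s, with t(Meadow) = 0. Conditioning on the first day:
t(Marsh) = 1 + 0.36·t(Marsh) + 0.28·t(Hillside)
t(Hillside) = 1 + 0.31·t(Marsh) + 0.36·t(Hillside)
Solving: t(Marsh) = 2.8501, t(Hillside) = 2.9430.
Expected days from Hillside to Meadow: 2.9430.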